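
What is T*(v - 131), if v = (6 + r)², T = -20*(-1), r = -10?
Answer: -2300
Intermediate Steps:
T = 20
v = 16 (v = (6 - 10)² = (-4)² = 16)
T*(v - 131) = 20*(16 - 131) = 20*(-115) = -2300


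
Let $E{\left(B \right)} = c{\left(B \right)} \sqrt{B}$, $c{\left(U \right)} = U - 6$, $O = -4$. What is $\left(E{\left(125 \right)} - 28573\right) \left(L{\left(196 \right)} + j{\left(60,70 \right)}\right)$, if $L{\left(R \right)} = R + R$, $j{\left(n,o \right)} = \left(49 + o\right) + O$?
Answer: $-14486511 + 301665 \sqrt{5} \approx -1.3812 \cdot 10^{7}$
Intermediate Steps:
$j{\left(n,o \right)} = 45 + o$ ($j{\left(n,o \right)} = \left(49 + o\right) - 4 = 45 + o$)
$c{\left(U \right)} = -6 + U$ ($c{\left(U \right)} = U - 6 = -6 + U$)
$L{\left(R \right)} = 2 R$
$E{\left(B \right)} = \sqrt{B} \left(-6 + B\right)$ ($E{\left(B \right)} = \left(-6 + B\right) \sqrt{B} = \sqrt{B} \left(-6 + B\right)$)
$\left(E{\left(125 \right)} - 28573\right) \left(L{\left(196 \right)} + j{\left(60,70 \right)}\right) = \left(\sqrt{125} \left(-6 + 125\right) - 28573\right) \left(2 \cdot 196 + \left(45 + 70\right)\right) = \left(5 \sqrt{5} \cdot 119 - 28573\right) \left(392 + 115\right) = \left(595 \sqrt{5} - 28573\right) 507 = \left(-28573 + 595 \sqrt{5}\right) 507 = -14486511 + 301665 \sqrt{5}$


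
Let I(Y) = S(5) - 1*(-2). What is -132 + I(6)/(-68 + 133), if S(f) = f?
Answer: -8573/65 ≈ -131.89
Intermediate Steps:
I(Y) = 7 (I(Y) = 5 - 1*(-2) = 5 + 2 = 7)
-132 + I(6)/(-68 + 133) = -132 + 7/(-68 + 133) = -132 + 7/65 = -8573/65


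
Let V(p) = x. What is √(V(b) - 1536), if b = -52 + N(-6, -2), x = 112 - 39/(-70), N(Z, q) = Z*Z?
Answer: I*√6974870/70 ≈ 37.729*I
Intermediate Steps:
N(Z, q) = Z²
x = 7879/70 (x = 112 - 39*(-1)/70 = 112 - 1*(-39/70) = 112 + 39/70 = 7879/70 ≈ 112.56)
b = -16 (b = -52 + (-6)² = -52 + 36 = -16)
V(p) = 7879/70
√(V(b) - 1536) = √(7879/70 - 1536) = √(-99641/70) = I*√6974870/70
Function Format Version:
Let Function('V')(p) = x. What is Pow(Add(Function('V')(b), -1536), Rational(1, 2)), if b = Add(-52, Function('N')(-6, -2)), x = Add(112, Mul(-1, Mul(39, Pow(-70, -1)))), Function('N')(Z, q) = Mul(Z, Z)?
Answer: Mul(Rational(1, 70), I, Pow(6974870, Rational(1, 2))) ≈ Mul(37.729, I)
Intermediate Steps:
Function('N')(Z, q) = Pow(Z, 2)
x = Rational(7879, 70) (x = Add(112, Mul(-1, Mul(39, Rational(-1, 70)))) = Add(112, Mul(-1, Rational(-39, 70))) = Add(112, Rational(39, 70)) = Rational(7879, 70) ≈ 112.56)
b = -16 (b = Add(-52, Pow(-6, 2)) = Add(-52, 36) = -16)
Function('V')(p) = Rational(7879, 70)
Pow(Add(Function('V')(b), -1536), Rational(1, 2)) = Pow(Add(Rational(7879, 70), -1536), Rational(1, 2)) = Pow(Rational(-99641, 70), Rational(1, 2)) = Mul(Rational(1, 70), I, Pow(6974870, Rational(1, 2)))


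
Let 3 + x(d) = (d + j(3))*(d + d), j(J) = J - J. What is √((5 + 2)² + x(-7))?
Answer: 12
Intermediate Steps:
j(J) = 0
x(d) = -3 + 2*d² (x(d) = -3 + (d + 0)*(d + d) = -3 + d*(2*d) = -3 + 2*d²)
√((5 + 2)² + x(-7)) = √((5 + 2)² + (-3 + 2*(-7)²)) = √(7² + (-3 + 2*49)) = √(49 + (-3 + 98)) = √(49 + 95) = √144 = 12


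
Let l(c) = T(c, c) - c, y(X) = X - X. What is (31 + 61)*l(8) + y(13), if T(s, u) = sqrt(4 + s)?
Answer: -736 + 184*sqrt(3) ≈ -417.30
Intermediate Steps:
y(X) = 0
l(c) = sqrt(4 + c) - c
(31 + 61)*l(8) + y(13) = (31 + 61)*(sqrt(4 + 8) - 1*8) + 0 = 92*(sqrt(12) - 8) + 0 = 92*(2*sqrt(3) - 8) + 0 = 92*(-8 + 2*sqrt(3)) + 0 = (-736 + 184*sqrt(3)) + 0 = -736 + 184*sqrt(3)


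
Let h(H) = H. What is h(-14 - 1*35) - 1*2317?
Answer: -2366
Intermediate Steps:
h(-14 - 1*35) - 1*2317 = (-14 - 1*35) - 1*2317 = (-14 - 35) - 2317 = -49 - 2317 = -2366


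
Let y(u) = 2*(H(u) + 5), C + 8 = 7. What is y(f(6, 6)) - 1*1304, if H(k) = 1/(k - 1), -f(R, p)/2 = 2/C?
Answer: -3880/3 ≈ -1293.3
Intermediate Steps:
C = -1 (C = -8 + 7 = -1)
f(R, p) = 4 (f(R, p) = -4/(-1) = -4*(-1) = -2*(-2) = 4)
H(k) = 1/(-1 + k)
y(u) = 10 + 2/(-1 + u) (y(u) = 2*(1/(-1 + u) + 5) = 2*(5 + 1/(-1 + u)) = 10 + 2/(-1 + u))
y(f(6, 6)) - 1*1304 = 2*(-4 + 5*4)/(-1 + 4) - 1*1304 = 2*(-4 + 20)/3 - 1304 = 2*(1/3)*16 - 1304 = 32/3 - 1304 = -3880/3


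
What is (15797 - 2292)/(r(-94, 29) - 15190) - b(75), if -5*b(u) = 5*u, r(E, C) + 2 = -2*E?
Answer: 1111795/15004 ≈ 74.100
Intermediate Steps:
r(E, C) = -2 - 2*E
b(u) = -u
(15797 - 2292)/(r(-94, 29) - 15190) - b(75) = (15797 - 2292)/((-2 - 2*(-94)) - 15190) - (-1)*75 = 13505/((-2 + 188) - 15190) - 1*(-75) = 13505/(186 - 15190) + 75 = 13505/(-15004) + 75 = 13505*(-1/15004) + 75 = -13505/15004 + 75 = 1111795/15004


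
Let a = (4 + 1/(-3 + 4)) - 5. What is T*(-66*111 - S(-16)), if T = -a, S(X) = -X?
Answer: 0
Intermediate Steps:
a = 0 (a = (4 + 1/1) - 5 = (4 + 1) - 5 = 5 - 5 = 0)
T = 0 (T = -1*0 = 0)
T*(-66*111 - S(-16)) = 0*(-66*111 - (-1)*(-16)) = 0*(-7326 - 1*16) = 0*(-7326 - 16) = 0*(-7342) = 0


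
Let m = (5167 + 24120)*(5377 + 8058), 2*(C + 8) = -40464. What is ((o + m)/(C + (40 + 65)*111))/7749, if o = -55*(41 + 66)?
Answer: -11241856/1900719 ≈ -5.9145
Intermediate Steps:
C = -20240 (C = -8 + (1/2)*(-40464) = -8 - 20232 = -20240)
o = -5885 (o = -55*107 = -5885)
m = 393470845 (m = 29287*13435 = 393470845)
((o + m)/(C + (40 + 65)*111))/7749 = ((-5885 + 393470845)/(-20240 + (40 + 65)*111))/7749 = (393464960/(-20240 + 105*111))*(1/7749) = (393464960/(-20240 + 11655))*(1/7749) = (393464960/(-8585))*(1/7749) = (393464960*(-1/8585))*(1/7749) = -78692992/1717*1/7749 = -11241856/1900719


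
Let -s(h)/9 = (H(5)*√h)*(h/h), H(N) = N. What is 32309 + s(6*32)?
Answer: 32309 - 360*√3 ≈ 31685.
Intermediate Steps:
s(h) = -45*√h (s(h) = -9*5*√h*h/h = -9*5*√h = -45*√h)
32309 + s(6*32) = 32309 - 45*8*√3 = 32309 - 360*√3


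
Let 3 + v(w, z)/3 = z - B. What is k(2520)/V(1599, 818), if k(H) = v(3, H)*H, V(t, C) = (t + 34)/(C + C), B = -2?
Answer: 31155395040/1633 ≈ 1.9079e+7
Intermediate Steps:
v(w, z) = -3 + 3*z (v(w, z) = -9 + 3*(z - 1*(-2)) = -9 + 3*(z + 2) = -9 + 3*(2 + z) = -9 + (6 + 3*z) = -3 + 3*z)
V(t, C) = (34 + t)/(2*C) (V(t, C) = (34 + t)/((2*C)) = (34 + t)*(1/(2*C)) = (34 + t)/(2*C))
k(H) = H*(-3 + 3*H) (k(H) = (-3 + 3*H)*H = H*(-3 + 3*H))
k(2520)/V(1599, 818) = (3*2520*(-1 + 2520))/(((½)*(34 + 1599)/818)) = (3*2520*2519)/(((½)*(1/818)*1633)) = 19043640/(1633/1636) = 19043640*(1636/1633) = 31155395040/1633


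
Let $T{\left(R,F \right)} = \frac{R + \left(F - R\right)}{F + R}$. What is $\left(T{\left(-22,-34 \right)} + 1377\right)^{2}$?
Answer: $\frac{1487876329}{784} \approx 1.8978 \cdot 10^{6}$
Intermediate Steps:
$T{\left(R,F \right)} = \frac{F}{F + R}$
$\left(T{\left(-22,-34 \right)} + 1377\right)^{2} = \left(- \frac{34}{-34 - 22} + 1377\right)^{2} = \left(- \frac{34}{-56} + 1377\right)^{2} = \left(\left(-34\right) \left(- \frac{1}{56}\right) + 1377\right)^{2} = \left(\frac{17}{28} + 1377\right)^{2} = \left(\frac{38573}{28}\right)^{2} = \frac{1487876329}{784}$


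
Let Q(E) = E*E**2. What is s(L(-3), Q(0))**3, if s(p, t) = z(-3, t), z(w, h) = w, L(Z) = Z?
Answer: -27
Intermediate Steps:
Q(E) = E**3
s(p, t) = -3
s(L(-3), Q(0))**3 = (-3)**3 = -27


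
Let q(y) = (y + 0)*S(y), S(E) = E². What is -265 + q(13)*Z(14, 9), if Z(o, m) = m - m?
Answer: -265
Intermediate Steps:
Z(o, m) = 0
q(y) = y³ (q(y) = (y + 0)*y² = y*y² = y³)
-265 + q(13)*Z(14, 9) = -265 + 13³*0 = -265 + 2197*0 = -265 + 0 = -265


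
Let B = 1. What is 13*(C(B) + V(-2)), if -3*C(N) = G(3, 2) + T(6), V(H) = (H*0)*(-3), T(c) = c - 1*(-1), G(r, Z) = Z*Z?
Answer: -143/3 ≈ -47.667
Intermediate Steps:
G(r, Z) = Z²
T(c) = 1 + c (T(c) = c + 1 = 1 + c)
V(H) = 0 (V(H) = 0*(-3) = 0)
C(N) = -11/3 (C(N) = -(2² + (1 + 6))/3 = -(4 + 7)/3 = -⅓*11 = -11/3)
13*(C(B) + V(-2)) = 13*(-11/3 + 0) = 13*(-11/3) = -143/3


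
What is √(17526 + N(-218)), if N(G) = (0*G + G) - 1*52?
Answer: 2*√4314 ≈ 131.36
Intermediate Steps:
N(G) = -52 + G (N(G) = (0 + G) - 52 = G - 52 = -52 + G)
√(17526 + N(-218)) = √(17526 + (-52 - 218)) = √(17526 - 270) = √17256 = 2*√4314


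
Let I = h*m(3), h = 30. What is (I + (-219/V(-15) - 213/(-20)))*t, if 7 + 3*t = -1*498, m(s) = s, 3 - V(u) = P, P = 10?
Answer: -621857/28 ≈ -22209.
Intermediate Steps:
V(u) = -7 (V(u) = 3 - 1*10 = 3 - 10 = -7)
I = 90 (I = 30*3 = 90)
t = -505/3 (t = -7/3 + (-1*498)/3 = -7/3 + (⅓)*(-498) = -7/3 - 166 = -505/3 ≈ -168.33)
(I + (-219/V(-15) - 213/(-20)))*t = (90 + (-219/(-7) - 213/(-20)))*(-505/3) = (90 + (-219*(-⅐) - 213*(-1/20)))*(-505/3) = (90 + (219/7 + 213/20))*(-505/3) = (90 + 5871/140)*(-505/3) = (18471/140)*(-505/3) = -621857/28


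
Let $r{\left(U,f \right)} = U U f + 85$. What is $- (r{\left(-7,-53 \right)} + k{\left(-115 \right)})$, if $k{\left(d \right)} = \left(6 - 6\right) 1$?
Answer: $2512$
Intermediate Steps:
$r{\left(U,f \right)} = 85 + f U^{2}$ ($r{\left(U,f \right)} = U^{2} f + 85 = f U^{2} + 85 = 85 + f U^{2}$)
$k{\left(d \right)} = 0$ ($k{\left(d \right)} = 0 \cdot 1 = 0$)
$- (r{\left(-7,-53 \right)} + k{\left(-115 \right)}) = - (\left(85 - 53 \left(-7\right)^{2}\right) + 0) = - (\left(85 - 2597\right) + 0) = - (-2512 + 0) = \left(-1\right) \left(-2512\right) = 2512$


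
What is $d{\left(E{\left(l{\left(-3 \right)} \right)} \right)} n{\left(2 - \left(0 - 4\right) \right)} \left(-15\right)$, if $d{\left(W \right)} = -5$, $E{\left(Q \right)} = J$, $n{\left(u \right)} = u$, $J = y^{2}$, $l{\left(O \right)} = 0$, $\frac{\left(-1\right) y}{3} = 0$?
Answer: $450$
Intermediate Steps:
$y = 0$ ($y = \left(-3\right) 0 = 0$)
$J = 0$ ($J = 0^{2} = 0$)
$E{\left(Q \right)} = 0$
$d{\left(E{\left(l{\left(-3 \right)} \right)} \right)} n{\left(2 - \left(0 - 4\right) \right)} \left(-15\right) = - 5 \left(2 - \left(0 - 4\right)\right) \left(-15\right) = - 5 \left(2 - -4\right) \left(-15\right) = - 5 \left(2 + 4\right) \left(-15\right) = \left(-5\right) 6 \left(-15\right) = \left(-30\right) \left(-15\right) = 450$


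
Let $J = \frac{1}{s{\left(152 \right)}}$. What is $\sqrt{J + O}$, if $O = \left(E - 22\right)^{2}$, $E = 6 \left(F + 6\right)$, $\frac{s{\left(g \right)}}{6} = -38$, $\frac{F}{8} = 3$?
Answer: $\frac{7 \sqrt{6621063}}{114} \approx 158.0$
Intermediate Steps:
$F = 24$ ($F = 8 \cdot 3 = 24$)
$s{\left(g \right)} = -228$ ($s{\left(g \right)} = 6 \left(-38\right) = -228$)
$E = 180$ ($E = 6 \left(24 + 6\right) = 6 \cdot 30 = 180$)
$O = 24964$ ($O = \left(180 - 22\right)^{2} = 158^{2} = 24964$)
$J = - \frac{1}{228}$ ($J = \frac{1}{-228} = - \frac{1}{228} \approx -0.004386$)
$\sqrt{J + O} = \sqrt{- \frac{1}{228} + 24964} = \sqrt{\frac{5691791}{228}} = \frac{7 \sqrt{6621063}}{114}$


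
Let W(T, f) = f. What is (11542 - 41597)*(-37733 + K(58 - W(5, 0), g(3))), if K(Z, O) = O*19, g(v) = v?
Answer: 1132352180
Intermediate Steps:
K(Z, O) = 19*O
(11542 - 41597)*(-37733 + K(58 - W(5, 0), g(3))) = (11542 - 41597)*(-37733 + 19*3) = -30055*(-37733 + 57) = -30055*(-37676) = 1132352180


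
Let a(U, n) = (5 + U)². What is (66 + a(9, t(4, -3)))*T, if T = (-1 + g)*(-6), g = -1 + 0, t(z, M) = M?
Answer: 3144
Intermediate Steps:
g = -1
T = 12 (T = (-1 - 1)*(-6) = -2*(-6) = 12)
(66 + a(9, t(4, -3)))*T = (66 + (5 + 9)²)*12 = (66 + 14²)*12 = (66 + 196)*12 = 262*12 = 3144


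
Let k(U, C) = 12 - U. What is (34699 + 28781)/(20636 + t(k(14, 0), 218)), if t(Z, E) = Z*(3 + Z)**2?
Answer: 10580/3439 ≈ 3.0765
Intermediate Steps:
(34699 + 28781)/(20636 + t(k(14, 0), 218)) = (34699 + 28781)/(20636 + (12 - 1*14)*(3 + (12 - 1*14))**2) = 63480/(20636 + (12 - 14)*(3 + (12 - 14))**2) = 63480/(20636 - 2*(3 - 2)**2) = 63480/(20636 - 2*1**2) = 63480/(20636 - 2*1) = 63480/(20636 - 2) = 63480/20634 = 63480*(1/20634) = 10580/3439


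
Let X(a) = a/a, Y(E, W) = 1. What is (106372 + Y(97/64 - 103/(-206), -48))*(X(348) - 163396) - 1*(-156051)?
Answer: -17380660284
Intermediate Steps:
X(a) = 1
(106372 + Y(97/64 - 103/(-206), -48))*(X(348) - 163396) - 1*(-156051) = (106372 + 1)*(1 - 163396) - 1*(-156051) = 106373*(-163395) + 156051 = -17380816335 + 156051 = -17380660284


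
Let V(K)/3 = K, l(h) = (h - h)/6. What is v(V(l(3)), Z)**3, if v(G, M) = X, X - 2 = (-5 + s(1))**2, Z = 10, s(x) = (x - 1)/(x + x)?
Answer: 19683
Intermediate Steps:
l(h) = 0 (l(h) = 0*(1/6) = 0)
s(x) = (-1 + x)/(2*x) (s(x) = (-1 + x)/((2*x)) = (-1 + x)*(1/(2*x)) = (-1 + x)/(2*x))
V(K) = 3*K
X = 27 (X = 2 + (-5 + (1/2)*(-1 + 1)/1)**2 = 2 + (-5 + (1/2)*1*0)**2 = 2 + (-5 + 0)**2 = 2 + (-5)**2 = 2 + 25 = 27)
v(G, M) = 27
v(V(l(3)), Z)**3 = 27**3 = 19683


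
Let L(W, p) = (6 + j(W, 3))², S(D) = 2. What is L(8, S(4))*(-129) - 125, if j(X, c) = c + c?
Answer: -18701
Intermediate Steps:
j(X, c) = 2*c
L(W, p) = 144 (L(W, p) = (6 + 2*3)² = (6 + 6)² = 12² = 144)
L(8, S(4))*(-129) - 125 = 144*(-129) - 125 = -18576 - 125 = -18701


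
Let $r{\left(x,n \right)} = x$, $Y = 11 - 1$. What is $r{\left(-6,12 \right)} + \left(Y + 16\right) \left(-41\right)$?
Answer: $-1072$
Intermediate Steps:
$Y = 10$ ($Y = 11 - 1 = 10$)
$r{\left(-6,12 \right)} + \left(Y + 16\right) \left(-41\right) = -6 + \left(10 + 16\right) \left(-41\right) = -6 + 26 \left(-41\right) = -6 - 1066 = -1072$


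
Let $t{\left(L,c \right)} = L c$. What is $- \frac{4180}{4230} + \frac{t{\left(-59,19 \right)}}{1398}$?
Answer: $- \frac{352849}{197118} \approx -1.79$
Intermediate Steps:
$- \frac{4180}{4230} + \frac{t{\left(-59,19 \right)}}{1398} = - \frac{4180}{4230} + \frac{\left(-59\right) 19}{1398} = \left(-4180\right) \frac{1}{4230} - \frac{1121}{1398} = - \frac{418}{423} - \frac{1121}{1398} = - \frac{352849}{197118}$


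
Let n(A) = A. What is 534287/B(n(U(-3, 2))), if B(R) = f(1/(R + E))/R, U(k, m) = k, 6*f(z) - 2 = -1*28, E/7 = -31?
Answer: 369891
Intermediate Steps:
E = -217 (E = 7*(-31) = -217)
f(z) = -13/3 (f(z) = 1/3 + (-1*28)/6 = 1/3 + (1/6)*(-28) = 1/3 - 14/3 = -13/3)
B(R) = -13/(3*R)
534287/B(n(U(-3, 2))) = 534287/((-13/3/(-3))) = 534287/((-13/3*(-1/3))) = 534287/(13/9) = 534287*(9/13) = 369891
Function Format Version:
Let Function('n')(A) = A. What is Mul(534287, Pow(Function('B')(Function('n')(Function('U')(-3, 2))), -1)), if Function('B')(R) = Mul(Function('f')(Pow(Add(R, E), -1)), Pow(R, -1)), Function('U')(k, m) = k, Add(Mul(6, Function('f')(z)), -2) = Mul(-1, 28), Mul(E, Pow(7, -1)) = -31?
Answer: 369891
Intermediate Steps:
E = -217 (E = Mul(7, -31) = -217)
Function('f')(z) = Rational(-13, 3) (Function('f')(z) = Add(Rational(1, 3), Mul(Rational(1, 6), Mul(-1, 28))) = Add(Rational(1, 3), Mul(Rational(1, 6), -28)) = Add(Rational(1, 3), Rational(-14, 3)) = Rational(-13, 3))
Function('B')(R) = Mul(Rational(-13, 3), Pow(R, -1))
Mul(534287, Pow(Function('B')(Function('n')(Function('U')(-3, 2))), -1)) = Mul(534287, Pow(Mul(Rational(-13, 3), Pow(-3, -1)), -1)) = Mul(534287, Pow(Mul(Rational(-13, 3), Rational(-1, 3)), -1)) = Mul(534287, Pow(Rational(13, 9), -1)) = Mul(534287, Rational(9, 13)) = 369891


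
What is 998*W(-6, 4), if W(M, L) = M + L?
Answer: -1996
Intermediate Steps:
W(M, L) = L + M
998*W(-6, 4) = 998*(4 - 6) = 998*(-2) = -1996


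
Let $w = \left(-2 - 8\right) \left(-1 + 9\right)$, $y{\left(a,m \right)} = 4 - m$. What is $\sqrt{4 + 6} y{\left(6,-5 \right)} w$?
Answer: $- 720 \sqrt{10} \approx -2276.8$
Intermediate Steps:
$w = -80$ ($w = \left(-10\right) 8 = -80$)
$\sqrt{4 + 6} y{\left(6,-5 \right)} w = \sqrt{4 + 6} \left(4 - -5\right) \left(-80\right) = \sqrt{10} \left(4 + 5\right) \left(-80\right) = \sqrt{10} \cdot 9 \left(-80\right) = 9 \sqrt{10} \left(-80\right) = - 720 \sqrt{10}$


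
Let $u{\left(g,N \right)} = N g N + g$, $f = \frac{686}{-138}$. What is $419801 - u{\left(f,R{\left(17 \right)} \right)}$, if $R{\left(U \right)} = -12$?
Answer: $\frac{29016004}{69} \approx 4.2052 \cdot 10^{5}$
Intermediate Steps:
$f = - \frac{343}{69}$ ($f = 686 \left(- \frac{1}{138}\right) = - \frac{343}{69} \approx -4.971$)
$u{\left(g,N \right)} = g + g N^{2}$ ($u{\left(g,N \right)} = g N^{2} + g = g + g N^{2}$)
$419801 - u{\left(f,R{\left(17 \right)} \right)} = 419801 - - \frac{343 \left(1 + \left(-12\right)^{2}\right)}{69} = 419801 - - \frac{343 \left(1 + 144\right)}{69} = 419801 - \left(- \frac{343}{69}\right) 145 = 419801 - - \frac{49735}{69} = 419801 + \frac{49735}{69} = \frac{29016004}{69}$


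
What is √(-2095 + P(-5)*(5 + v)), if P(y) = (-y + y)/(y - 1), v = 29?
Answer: I*√2095 ≈ 45.771*I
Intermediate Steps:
P(y) = 0 (P(y) = 0/(-1 + y) = 0)
√(-2095 + P(-5)*(5 + v)) = √(-2095 + 0*(5 + 29)) = √(-2095 + 0*34) = √(-2095 + 0) = √(-2095) = I*√2095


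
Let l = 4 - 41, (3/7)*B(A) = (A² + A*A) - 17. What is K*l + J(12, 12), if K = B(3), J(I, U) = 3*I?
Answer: -151/3 ≈ -50.333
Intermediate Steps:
B(A) = -119/3 + 14*A²/3 (B(A) = 7*((A² + A*A) - 17)/3 = 7*((A² + A²) - 17)/3 = 7*(2*A² - 17)/3 = 7*(-17 + 2*A²)/3 = -119/3 + 14*A²/3)
l = -37
K = 7/3 (K = -119/3 + (14/3)*3² = -119/3 + (14/3)*9 = -119/3 + 42 = 7/3 ≈ 2.3333)
K*l + J(12, 12) = (7/3)*(-37) + 3*12 = -259/3 + 36 = -151/3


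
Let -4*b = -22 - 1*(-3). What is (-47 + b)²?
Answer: 28561/16 ≈ 1785.1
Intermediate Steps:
b = 19/4 (b = -(-22 - 1*(-3))/4 = -(-22 + 3)/4 = -¼*(-19) = 19/4 ≈ 4.7500)
(-47 + b)² = (-47 + 19/4)² = (-169/4)² = 28561/16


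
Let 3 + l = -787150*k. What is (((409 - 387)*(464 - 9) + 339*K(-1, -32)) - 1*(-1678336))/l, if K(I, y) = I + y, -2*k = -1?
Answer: -1677159/393578 ≈ -4.2613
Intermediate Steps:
k = ½ (k = -½*(-1) = ½ ≈ 0.50000)
l = -393578 (l = -3 - 787150/2 = -3 - 4550*173/2 = -3 - 393575 = -393578)
(((409 - 387)*(464 - 9) + 339*K(-1, -32)) - 1*(-1678336))/l = (((409 - 387)*(464 - 9) + 339*(-1 - 32)) - 1*(-1678336))/(-393578) = ((22*455 + 339*(-33)) + 1678336)*(-1/393578) = ((10010 - 11187) + 1678336)*(-1/393578) = (-1177 + 1678336)*(-1/393578) = 1677159*(-1/393578) = -1677159/393578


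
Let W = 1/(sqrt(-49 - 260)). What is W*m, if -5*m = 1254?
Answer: 418*I*sqrt(309)/515 ≈ 14.268*I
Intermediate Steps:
m = -1254/5 (m = -1/5*1254 = -1254/5 ≈ -250.80)
W = -I*sqrt(309)/309 (W = 1/(sqrt(-309)) = 1/(I*sqrt(309)) = -I*sqrt(309)/309 ≈ -0.056888*I)
W*m = -I*sqrt(309)/309*(-1254/5) = 418*I*sqrt(309)/515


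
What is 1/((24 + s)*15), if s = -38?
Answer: -1/210 ≈ -0.0047619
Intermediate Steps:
1/((24 + s)*15) = 1/((24 - 38)*15) = 1/(-14*15) = 1/(-210) = -1/210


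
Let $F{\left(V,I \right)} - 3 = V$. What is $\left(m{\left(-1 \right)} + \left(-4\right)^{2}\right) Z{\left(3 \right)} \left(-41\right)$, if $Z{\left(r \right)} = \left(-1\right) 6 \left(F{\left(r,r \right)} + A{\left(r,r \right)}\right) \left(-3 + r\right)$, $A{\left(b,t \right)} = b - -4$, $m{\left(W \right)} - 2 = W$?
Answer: $0$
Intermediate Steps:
$m{\left(W \right)} = 2 + W$
$A{\left(b,t \right)} = 4 + b$ ($A{\left(b,t \right)} = b + 4 = 4 + b$)
$F{\left(V,I \right)} = 3 + V$
$Z{\left(r \right)} = - 6 \left(-3 + r\right) \left(7 + 2 r\right)$ ($Z{\left(r \right)} = \left(-1\right) 6 \left(\left(3 + r\right) + \left(4 + r\right)\right) \left(-3 + r\right) = - 6 \left(7 + 2 r\right) \left(-3 + r\right) = - 6 \left(-3 + r\right) \left(7 + 2 r\right)$)
$\left(m{\left(-1 \right)} + \left(-4\right)^{2}\right) Z{\left(3 \right)} \left(-41\right) = \left(\left(2 - 1\right) + \left(-4\right)^{2}\right) \left(126 - 12 \cdot 3^{2} - 18\right) \left(-41\right) = \left(1 + 16\right) \left(126 - 108 - 18\right) \left(-41\right) = 17 \left(126 - 108 - 18\right) \left(-41\right) = 17 \cdot 0 \left(-41\right) = 0 \left(-41\right) = 0$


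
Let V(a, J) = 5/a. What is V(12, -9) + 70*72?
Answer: 60485/12 ≈ 5040.4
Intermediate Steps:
V(12, -9) + 70*72 = 5/12 + 70*72 = 5*(1/12) + 5040 = 5/12 + 5040 = 60485/12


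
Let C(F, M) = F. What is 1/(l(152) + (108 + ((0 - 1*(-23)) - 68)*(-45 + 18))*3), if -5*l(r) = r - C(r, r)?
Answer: 1/3969 ≈ 0.00025195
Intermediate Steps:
l(r) = 0 (l(r) = -(r - r)/5 = -⅕*0 = 0)
1/(l(152) + (108 + ((0 - 1*(-23)) - 68)*(-45 + 18))*3) = 1/(0 + (108 + ((0 - 1*(-23)) - 68)*(-45 + 18))*3) = 1/(0 + (108 + ((0 + 23) - 68)*(-27))*3) = 1/(0 + (108 + (23 - 68)*(-27))*3) = 1/(0 + (108 - 45*(-27))*3) = 1/(0 + (108 + 1215)*3) = 1/(0 + 1323*3) = 1/(0 + 3969) = 1/3969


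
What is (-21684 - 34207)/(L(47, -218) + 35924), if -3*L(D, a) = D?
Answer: -167673/107725 ≈ -1.5565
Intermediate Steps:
L(D, a) = -D/3
(-21684 - 34207)/(L(47, -218) + 35924) = (-21684 - 34207)/(-1/3*47 + 35924) = -55891/(-47/3 + 35924) = -55891/107725/3 = -55891*3/107725 = -167673/107725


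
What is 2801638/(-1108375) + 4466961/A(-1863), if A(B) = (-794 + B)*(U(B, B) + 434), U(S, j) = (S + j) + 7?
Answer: -433384777043/214981523375 ≈ -2.0159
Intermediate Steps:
U(S, j) = 7 + S + j
A(B) = (-794 + B)*(441 + 2*B) (A(B) = (-794 + B)*((7 + B + B) + 434) = (-794 + B)*((7 + 2*B) + 434) = (-794 + B)*(441 + 2*B))
2801638/(-1108375) + 4466961/A(-1863) = 2801638/(-1108375) + 4466961/(-350154 - 1147*(-1863) + 2*(-1863)²) = 2801638*(-1/1108375) + 4466961/(-350154 + 2136861 + 2*3470769) = -2801638/1108375 + 4466961/(-350154 + 2136861 + 6941538) = -2801638/1108375 + 4466961/8728245 = -2801638/1108375 + 4466961*(1/8728245) = -2801638/1108375 + 496329/969805 = -433384777043/214981523375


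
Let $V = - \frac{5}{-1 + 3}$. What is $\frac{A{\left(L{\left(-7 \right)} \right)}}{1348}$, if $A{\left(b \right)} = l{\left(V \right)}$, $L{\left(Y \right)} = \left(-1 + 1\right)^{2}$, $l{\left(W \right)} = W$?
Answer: $- \frac{5}{2696} \approx -0.0018546$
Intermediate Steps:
$V = - \frac{5}{2} \approx -2.5$
$L{\left(Y \right)} = 0$ ($L{\left(Y \right)} = 0^{2} = 0$)
$A{\left(b \right)} = - \frac{5}{2}$
$\frac{A{\left(L{\left(-7 \right)} \right)}}{1348} = - \frac{5}{2 \cdot 1348} = \left(- \frac{5}{2}\right) \frac{1}{1348} = - \frac{5}{2696}$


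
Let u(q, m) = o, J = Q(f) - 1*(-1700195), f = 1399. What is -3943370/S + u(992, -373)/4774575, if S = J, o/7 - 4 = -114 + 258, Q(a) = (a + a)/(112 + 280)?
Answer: -1229975421344572/530359184628975 ≈ -2.3191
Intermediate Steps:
Q(a) = a/196 (Q(a) = (2*a)/392 = (2*a)*(1/392) = a/196)
o = 1036 (o = 28 + 7*(-114 + 258) = 28 + 7*144 = 28 + 1008 = 1036)
J = 333239619/196 (J = (1/196)*1399 - 1*(-1700195) = 1399/196 + 1700195 = 333239619/196 ≈ 1.7002e+6)
S = 333239619/196 ≈ 1.7002e+6
u(q, m) = 1036
-3943370/S + u(992, -373)/4774575 = -3943370/333239619/196 + 1036/4774575 = -3943370*196/333239619 + 1036*(1/4774575) = -772900520/333239619 + 1036/4774575 = -1229975421344572/530359184628975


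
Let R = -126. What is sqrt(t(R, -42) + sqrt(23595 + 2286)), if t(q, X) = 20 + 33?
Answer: sqrt(53 + sqrt(25881)) ≈ 14.624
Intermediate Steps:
t(q, X) = 53
sqrt(t(R, -42) + sqrt(23595 + 2286)) = sqrt(53 + sqrt(23595 + 2286)) = sqrt(53 + sqrt(25881))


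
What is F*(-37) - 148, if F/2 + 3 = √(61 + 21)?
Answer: 74 - 74*√82 ≈ -596.10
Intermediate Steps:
F = -6 + 2*√82 (F = -6 + 2*√(61 + 21) = -6 + 2*√82 ≈ 12.111)
F*(-37) - 148 = (-6 + 2*√82)*(-37) - 148 = (222 - 74*√82) - 148 = 74 - 74*√82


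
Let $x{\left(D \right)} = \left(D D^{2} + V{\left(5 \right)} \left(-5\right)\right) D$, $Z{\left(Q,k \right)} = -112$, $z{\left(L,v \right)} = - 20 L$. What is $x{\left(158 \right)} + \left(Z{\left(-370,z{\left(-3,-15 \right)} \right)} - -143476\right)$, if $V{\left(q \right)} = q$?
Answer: $623340710$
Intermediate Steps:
$x{\left(D \right)} = D \left(-25 + D^{3}\right)$ ($x{\left(D \right)} = \left(D D^{2} + 5 \left(-5\right)\right) D = \left(D^{3} - 25\right) D = \left(-25 + D^{3}\right) D = D \left(-25 + D^{3}\right)$)
$x{\left(158 \right)} + \left(Z{\left(-370,z{\left(-3,-15 \right)} \right)} - -143476\right) = 158 \left(-25 + 158^{3}\right) - -143364 = 158 \left(-25 + 3944312\right) + \left(-112 + 143476\right) = 158 \cdot 3944287 + 143364 = 623197346 + 143364 = 623340710$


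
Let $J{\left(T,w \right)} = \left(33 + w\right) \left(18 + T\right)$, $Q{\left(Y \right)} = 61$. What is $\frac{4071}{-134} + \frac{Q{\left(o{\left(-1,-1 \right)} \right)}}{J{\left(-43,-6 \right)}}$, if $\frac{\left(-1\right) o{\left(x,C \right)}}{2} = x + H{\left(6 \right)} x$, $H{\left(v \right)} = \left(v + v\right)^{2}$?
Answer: $- \frac{2756099}{90450} \approx -30.471$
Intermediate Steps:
$H{\left(v \right)} = 4 v^{2}$ ($H{\left(v \right)} = \left(2 v\right)^{2} = 4 v^{2}$)
$o{\left(x,C \right)} = - 290 x$ ($o{\left(x,C \right)} = - 2 \left(x + 4 \cdot 6^{2} x\right) = - 2 \left(x + 4 \cdot 36 x\right) = - 2 \left(x + 144 x\right) = - 2 \cdot 145 x = - 290 x$)
$J{\left(T,w \right)} = \left(18 + T\right) \left(33 + w\right)$
$\frac{4071}{-134} + \frac{Q{\left(o{\left(-1,-1 \right)} \right)}}{J{\left(-43,-6 \right)}} = \frac{4071}{-134} + \frac{61}{594 + 18 \left(-6\right) + 33 \left(-43\right) - -258} = 4071 \left(- \frac{1}{134}\right) + \frac{61}{594 - 108 - 1419 + 258} = - \frac{4071}{134} + \frac{61}{-675} = - \frac{4071}{134} + 61 \left(- \frac{1}{675}\right) = - \frac{4071}{134} - \frac{61}{675} = - \frac{2756099}{90450}$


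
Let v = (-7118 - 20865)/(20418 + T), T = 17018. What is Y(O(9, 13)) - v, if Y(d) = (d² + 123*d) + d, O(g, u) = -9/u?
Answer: -535360045/6326684 ≈ -84.619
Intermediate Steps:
Y(d) = d² + 124*d
v = -27983/37436 (v = (-7118 - 20865)/(20418 + 17018) = -27983/37436 ≈ -0.74749)
Y(O(9, 13)) - v = (-9/13)*(124 - 9/13) - 1*(-27983/37436) = (-9*1/13)*(124 - 9*1/13) + 27983/37436 = -9*(124 - 9/13)/13 + 27983/37436 = -9/13*1603/13 + 27983/37436 = -14427/169 + 27983/37436 = -535360045/6326684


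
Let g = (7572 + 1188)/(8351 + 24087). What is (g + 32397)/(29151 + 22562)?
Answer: 525451323/838733147 ≈ 0.62648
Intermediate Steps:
g = 4380/16219 (g = 8760/32438 = 8760*(1/32438) = 4380/16219 ≈ 0.27005)
(g + 32397)/(29151 + 22562) = (4380/16219 + 32397)/(29151 + 22562) = (525451323/16219)/51713 = (525451323/16219)*(1/51713) = 525451323/838733147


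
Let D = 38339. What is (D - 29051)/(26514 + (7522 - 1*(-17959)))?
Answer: 9288/51995 ≈ 0.17863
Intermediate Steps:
(D - 29051)/(26514 + (7522 - 1*(-17959))) = (38339 - 29051)/(26514 + (7522 - 1*(-17959))) = 9288/(26514 + (7522 + 17959)) = 9288/(26514 + 25481) = 9288/51995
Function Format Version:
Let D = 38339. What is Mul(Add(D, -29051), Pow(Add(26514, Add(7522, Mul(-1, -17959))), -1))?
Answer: Rational(9288, 51995) ≈ 0.17863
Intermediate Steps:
Mul(Add(D, -29051), Pow(Add(26514, Add(7522, Mul(-1, -17959))), -1)) = Mul(Add(38339, -29051), Pow(Add(26514, Add(7522, Mul(-1, -17959))), -1)) = Mul(9288, Pow(Add(26514, Add(7522, 17959)), -1)) = Mul(9288, Pow(Add(26514, 25481), -1)) = Mul(9288, Pow(51995, -1)) = Mul(9288, Rational(1, 51995)) = Rational(9288, 51995)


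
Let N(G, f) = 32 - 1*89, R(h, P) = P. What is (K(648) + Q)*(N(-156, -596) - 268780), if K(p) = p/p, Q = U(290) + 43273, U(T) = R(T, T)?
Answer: -11711615068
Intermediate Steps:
U(T) = T
Q = 43563 (Q = 290 + 43273 = 43563)
N(G, f) = -57 (N(G, f) = 32 - 89 = -57)
K(p) = 1
(K(648) + Q)*(N(-156, -596) - 268780) = (1 + 43563)*(-57 - 268780) = 43564*(-268837) = -11711615068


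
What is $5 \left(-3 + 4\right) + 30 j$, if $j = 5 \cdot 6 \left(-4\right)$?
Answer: $-3595$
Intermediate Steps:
$j = -120$ ($j = 30 \left(-4\right) = -120$)
$5 \left(-3 + 4\right) + 30 j = 5 \left(-3 + 4\right) + 30 \left(-120\right) = 5 \cdot 1 - 3600 = 5 - 3600 = -3595$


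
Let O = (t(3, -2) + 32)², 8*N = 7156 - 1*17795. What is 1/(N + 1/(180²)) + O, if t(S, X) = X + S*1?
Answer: 46922744061/43087949 ≈ 1089.0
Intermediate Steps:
t(S, X) = S + X (t(S, X) = X + S = S + X)
N = -10639/8 (N = (7156 - 1*17795)/8 = (7156 - 17795)/8 = (⅛)*(-10639) = -10639/8 ≈ -1329.9)
O = 1089 (O = ((3 - 2) + 32)² = (1 + 32)² = 33² = 1089)
1/(N + 1/(180²)) + O = 1/(-10639/8 + 1/(180²)) + 1089 = 1/(-10639/8 + 1/32400) + 1089 = 1/(-43087949/32400) + 1089 = -32400/43087949 + 1089 = 46922744061/43087949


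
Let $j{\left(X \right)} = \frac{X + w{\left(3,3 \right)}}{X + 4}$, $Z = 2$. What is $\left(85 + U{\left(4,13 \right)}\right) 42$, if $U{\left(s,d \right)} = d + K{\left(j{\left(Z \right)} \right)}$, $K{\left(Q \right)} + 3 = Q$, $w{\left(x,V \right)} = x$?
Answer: $4025$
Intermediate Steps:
$j{\left(X \right)} = \frac{3 + X}{4 + X}$ ($j{\left(X \right)} = \frac{X + 3}{X + 4} = \frac{3 + X}{4 + X}$)
$K{\left(Q \right)} = -3 + Q$
$U{\left(s,d \right)} = - \frac{13}{6} + d$ ($U{\left(s,d \right)} = d - \left(3 - \frac{3 + 2}{4 + 2}\right) = d - \left(3 - \frac{1}{6} \cdot 5\right) = d + \left(-3 + \frac{1}{6} \cdot 5\right) = d + \left(-3 + \frac{5}{6}\right) = d - \frac{13}{6} = - \frac{13}{6} + d$)
$\left(85 + U{\left(4,13 \right)}\right) 42 = \left(85 + \left(- \frac{13}{6} + 13\right)\right) 42 = \left(85 + \frac{65}{6}\right) 42 = \frac{575}{6} \cdot 42 = 4025$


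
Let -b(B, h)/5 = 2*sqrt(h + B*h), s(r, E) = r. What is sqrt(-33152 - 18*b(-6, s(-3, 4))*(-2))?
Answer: 2*sqrt(-8288 - 90*sqrt(15)) ≈ 185.87*I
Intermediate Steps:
b(B, h) = -10*sqrt(h + B*h)
sqrt(-33152 - 18*b(-6, s(-3, 4))*(-2)) = sqrt(-33152 - (-180)*sqrt(-3*(1 - 6))*(-2)) = sqrt(-33152 - (-180)*sqrt(-3*(-5))*(-2)) = sqrt(-33152 - (-180)*sqrt(15)*(-2)) = sqrt(-33152 + (180*sqrt(15))*(-2)) = sqrt(-33152 - 360*sqrt(15))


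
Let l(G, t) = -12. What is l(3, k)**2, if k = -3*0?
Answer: 144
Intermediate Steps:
k = 0
l(3, k)**2 = (-12)**2 = 144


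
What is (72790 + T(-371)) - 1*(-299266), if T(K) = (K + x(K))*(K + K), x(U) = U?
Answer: 922620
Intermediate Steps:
T(K) = 4*K² (T(K) = (K + K)*(K + K) = (2*K)*(2*K) = 4*K²)
(72790 + T(-371)) - 1*(-299266) = (72790 + 4*(-371)²) - 1*(-299266) = (72790 + 4*137641) + 299266 = (72790 + 550564) + 299266 = 623354 + 299266 = 922620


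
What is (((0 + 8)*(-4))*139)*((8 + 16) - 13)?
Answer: -48928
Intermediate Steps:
(((0 + 8)*(-4))*139)*((8 + 16) - 13) = ((8*(-4))*139)*(24 - 13) = -32*139*11 = -4448*11 = -48928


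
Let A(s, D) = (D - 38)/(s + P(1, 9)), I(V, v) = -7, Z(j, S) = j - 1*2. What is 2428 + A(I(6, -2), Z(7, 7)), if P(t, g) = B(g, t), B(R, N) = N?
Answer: 4867/2 ≈ 2433.5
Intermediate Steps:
P(t, g) = t
Z(j, S) = -2 + j (Z(j, S) = j - 2 = -2 + j)
A(s, D) = (-38 + D)/(1 + s) (A(s, D) = (D - 38)/(s + 1) = (-38 + D)/(1 + s))
2428 + A(I(6, -2), Z(7, 7)) = 2428 + (-38 + (-2 + 7))/(1 - 7) = 2428 + (-38 + 5)/(-6) = 2428 - ⅙*(-33) = 2428 + 11/2 = 4867/2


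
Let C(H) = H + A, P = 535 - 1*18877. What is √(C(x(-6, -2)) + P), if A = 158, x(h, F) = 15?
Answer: I*√18169 ≈ 134.79*I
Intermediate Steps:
P = -18342 (P = 535 - 18877 = -18342)
C(H) = 158 + H (C(H) = H + 158 = 158 + H)
√(C(x(-6, -2)) + P) = √((158 + 15) - 18342) = √(173 - 18342) = √(-18169) = I*√18169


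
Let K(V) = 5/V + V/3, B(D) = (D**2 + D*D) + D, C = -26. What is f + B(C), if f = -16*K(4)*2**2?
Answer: 3482/3 ≈ 1160.7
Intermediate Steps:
B(D) = D + 2*D**2 (B(D) = (D**2 + D**2) + D = 2*D**2 + D = D + 2*D**2)
K(V) = 5/V + V/3 (K(V) = 5/V + V*(1/3) = 5/V + V/3)
f = -496/3 (f = -16*(5/4 + (1/3)*4)*2**2 = -16*(5*(1/4) + 4/3)*4 = -16*(5/4 + 4/3)*4 = -16*31/12*4 = -124/3*4 = -496/3 ≈ -165.33)
f + B(C) = -496/3 - 26*(1 + 2*(-26)) = -496/3 - 26*(1 - 52) = -496/3 - 26*(-51) = -496/3 + 1326 = 3482/3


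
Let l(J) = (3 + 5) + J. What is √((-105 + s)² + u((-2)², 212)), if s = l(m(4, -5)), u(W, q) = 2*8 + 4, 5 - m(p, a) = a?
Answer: √7589 ≈ 87.115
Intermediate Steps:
m(p, a) = 5 - a
l(J) = 8 + J
u(W, q) = 20 (u(W, q) = 16 + 4 = 20)
s = 18 (s = 8 + (5 - 1*(-5)) = 8 + (5 + 5) = 8 + 10 = 18)
√((-105 + s)² + u((-2)², 212)) = √((-105 + 18)² + 20) = √((-87)² + 20) = √(7569 + 20) = √7589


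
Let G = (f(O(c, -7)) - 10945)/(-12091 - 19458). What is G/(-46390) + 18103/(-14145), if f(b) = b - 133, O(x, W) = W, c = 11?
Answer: -5298989852531/4140405893190 ≈ -1.2798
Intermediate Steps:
f(b) = -133 + b
G = 11085/31549 (G = ((-133 - 7) - 10945)/(-12091 - 19458) = (-140 - 10945)/(-31549) = -11085*(-1/31549) = 11085/31549 ≈ 0.35136)
G/(-46390) + 18103/(-14145) = (11085/31549)/(-46390) + 18103/(-14145) = (11085/31549)*(-1/46390) + 18103*(-1/14145) = -2217/292711622 - 18103/14145 = -5298989852531/4140405893190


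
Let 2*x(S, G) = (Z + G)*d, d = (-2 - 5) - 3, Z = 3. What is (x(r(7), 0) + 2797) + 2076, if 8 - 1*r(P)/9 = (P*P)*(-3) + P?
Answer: 4858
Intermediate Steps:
d = -10 (d = -7 - 3 = -10)
r(P) = 72 - 9*P + 27*P² (r(P) = 72 - 9*((P*P)*(-3) + P) = 72 - 9*(P²*(-3) + P) = 72 - 9*(-3*P² + P) = 72 - 9*(P - 3*P²) = 72 + (-9*P + 27*P²) = 72 - 9*P + 27*P²)
x(S, G) = -15 - 5*G (x(S, G) = ((3 + G)*(-10))/2 = (-30 - 10*G)/2 = -15 - 5*G)
(x(r(7), 0) + 2797) + 2076 = ((-15 - 5*0) + 2797) + 2076 = ((-15 + 0) + 2797) + 2076 = (-15 + 2797) + 2076 = 2782 + 2076 = 4858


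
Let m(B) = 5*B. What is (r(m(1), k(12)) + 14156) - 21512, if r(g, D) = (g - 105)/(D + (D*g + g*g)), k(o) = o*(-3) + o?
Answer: -875264/119 ≈ -7355.2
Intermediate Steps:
k(o) = -2*o (k(o) = -3*o + o = -2*o)
r(g, D) = (-105 + g)/(D + g² + D*g) (r(g, D) = (-105 + g)/(D + (D*g + g²)) = (-105 + g)/(D + (g² + D*g)) = (-105 + g)/(D + g² + D*g))
(r(m(1), k(12)) + 14156) - 21512 = ((-105 + 5*1)/(-2*12 + (5*1)² + (-2*12)*(5*1)) + 14156) - 21512 = ((-105 + 5)/(-24 + 5² - 24*5) + 14156) - 21512 = (-100/(-24 + 25 - 120) + 14156) - 21512 = (-100/(-119) + 14156) - 21512 = (-1/119*(-100) + 14156) - 21512 = (100/119 + 14156) - 21512 = 1684664/119 - 21512 = -875264/119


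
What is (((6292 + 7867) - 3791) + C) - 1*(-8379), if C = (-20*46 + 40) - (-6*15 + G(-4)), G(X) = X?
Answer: 17961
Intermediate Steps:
C = -786 (C = (-20*46 + 40) - (-6*15 - 4) = (-920 + 40) - (-90 - 4) = -880 - 1*(-94) = -880 + 94 = -786)
(((6292 + 7867) - 3791) + C) - 1*(-8379) = (((6292 + 7867) - 3791) - 786) - 1*(-8379) = ((14159 - 3791) - 786) + 8379 = (10368 - 786) + 8379 = 9582 + 8379 = 17961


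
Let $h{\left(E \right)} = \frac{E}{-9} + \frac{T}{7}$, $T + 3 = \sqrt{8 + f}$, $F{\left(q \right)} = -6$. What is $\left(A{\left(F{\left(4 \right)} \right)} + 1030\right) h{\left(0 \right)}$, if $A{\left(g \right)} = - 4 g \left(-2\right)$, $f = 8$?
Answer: $\frac{982}{7} \approx 140.29$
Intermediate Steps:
$T = 1$ ($T = -3 + \sqrt{8 + 8} = -3 + \sqrt{16} = -3 + 4 = 1$)
$A{\left(g \right)} = 8 g$
$h{\left(E \right)} = \frac{1}{7} - \frac{E}{9}$ ($h{\left(E \right)} = \frac{E}{-9} + 1 \cdot \frac{1}{7} = E \left(- \frac{1}{9}\right) + 1 \cdot \frac{1}{7} = - \frac{E}{9} + \frac{1}{7} = \frac{1}{7} - \frac{E}{9}$)
$\left(A{\left(F{\left(4 \right)} \right)} + 1030\right) h{\left(0 \right)} = \left(8 \left(-6\right) + 1030\right) \left(\frac{1}{7} - 0\right) = \left(-48 + 1030\right) \left(\frac{1}{7} + 0\right) = 982 \cdot \frac{1}{7} = \frac{982}{7}$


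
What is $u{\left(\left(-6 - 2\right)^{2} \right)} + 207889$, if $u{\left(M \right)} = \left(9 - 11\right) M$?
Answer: $207761$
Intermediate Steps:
$u{\left(M \right)} = - 2 M$
$u{\left(\left(-6 - 2\right)^{2} \right)} + 207889 = - 2 \left(-6 - 2\right)^{2} + 207889 = - 2 \left(-8\right)^{2} + 207889 = \left(-2\right) 64 + 207889 = -128 + 207889 = 207761$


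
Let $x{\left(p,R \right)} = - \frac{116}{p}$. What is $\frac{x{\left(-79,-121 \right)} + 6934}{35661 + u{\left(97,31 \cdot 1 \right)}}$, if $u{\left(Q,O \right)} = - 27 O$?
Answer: $\frac{91317}{458516} \approx 0.19916$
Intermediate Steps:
$\frac{x{\left(-79,-121 \right)} + 6934}{35661 + u{\left(97,31 \cdot 1 \right)}} = \frac{- \frac{116}{-79} + 6934}{35661 - 27 \cdot 31 \cdot 1} = \frac{\left(-116\right) \left(- \frac{1}{79}\right) + 6934}{35661 - 837} = \frac{\frac{116}{79} + 6934}{35661 - 837} = \frac{547902}{79 \cdot 34824} = \frac{547902}{79} \cdot \frac{1}{34824} = \frac{91317}{458516}$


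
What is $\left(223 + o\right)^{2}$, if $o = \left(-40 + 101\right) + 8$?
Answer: $85264$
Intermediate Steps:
$o = 69$ ($o = 61 + 8 = 69$)
$\left(223 + o\right)^{2} = \left(223 + 69\right)^{2} = 292^{2} = 85264$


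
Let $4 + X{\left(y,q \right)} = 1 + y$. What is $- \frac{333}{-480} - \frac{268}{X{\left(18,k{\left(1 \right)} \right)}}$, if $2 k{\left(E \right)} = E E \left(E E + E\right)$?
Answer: $- \frac{8243}{480} \approx -17.173$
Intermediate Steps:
$k{\left(E \right)} = \frac{E^{2} \left(E + E^{2}\right)}{2}$ ($k{\left(E \right)} = \frac{E E \left(E E + E\right)}{2} = \frac{E^{2} \left(E^{2} + E\right)}{2} = \frac{E^{2} \left(E + E^{2}\right)}{2}$)
$X{\left(y,q \right)} = -3 + y$ ($X{\left(y,q \right)} = -4 + \left(1 + y\right) = -3 + y$)
$- \frac{333}{-480} - \frac{268}{X{\left(18,k{\left(1 \right)} \right)}} = - \frac{333}{-480} - \frac{268}{-3 + 18} = \left(-333\right) \left(- \frac{1}{480}\right) - \frac{268}{15} = \frac{111}{160} - \frac{268}{15} = - \frac{8243}{480}$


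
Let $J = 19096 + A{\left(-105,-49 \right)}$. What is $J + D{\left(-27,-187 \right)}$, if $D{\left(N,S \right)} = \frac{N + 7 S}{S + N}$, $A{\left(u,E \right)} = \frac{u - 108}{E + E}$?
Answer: $\frac{200328911}{10486} \approx 19104.0$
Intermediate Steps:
$A{\left(u,E \right)} = \frac{-108 + u}{2 E}$
$D{\left(N,S \right)} = \frac{N + 7 S}{N + S}$
$J = \frac{1871621}{98}$ ($J = 19096 + \frac{-108 - 105}{2 \left(-49\right)} = 19096 + \frac{1}{2} \left(- \frac{1}{49}\right) \left(-213\right) = 19096 + \frac{213}{98} = \frac{1871621}{98} \approx 19098.0$)
$J + D{\left(-27,-187 \right)} = \frac{1871621}{98} + \frac{-27 + 7 \left(-187\right)}{-27 - 187} = \frac{1871621}{98} + \frac{-27 - 1309}{-214} = \frac{1871621}{98} - - \frac{668}{107} = \frac{1871621}{98} + \frac{668}{107} = \frac{200328911}{10486}$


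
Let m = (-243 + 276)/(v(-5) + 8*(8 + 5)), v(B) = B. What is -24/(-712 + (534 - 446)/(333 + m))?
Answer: 3000/88967 ≈ 0.033720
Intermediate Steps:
m = ⅓ (m = (-243 + 276)/(-5 + 8*(8 + 5)) = 33/(-5 + 8*13) = 33/(-5 + 104) = 33/99 = 33*(1/99) = ⅓ ≈ 0.33333)
-24/(-712 + (534 - 446)/(333 + m)) = -24/(-712 + (534 - 446)/(333 + ⅓)) = -24/(-712 + 88/(1000/3)) = -24/(-712 + 88*(3/1000)) = -24/(-712 + 33/125) = -24/(-88967/125) = -24*(-125/88967) = 3000/88967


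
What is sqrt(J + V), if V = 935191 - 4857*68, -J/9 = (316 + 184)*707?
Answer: I*sqrt(2576585) ≈ 1605.2*I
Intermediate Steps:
J = -3181500 (J = -9*(316 + 184)*707 = -4500*707 = -9*353500 = -3181500)
V = 604915 (V = 935191 - 1*330276 = 935191 - 330276 = 604915)
sqrt(J + V) = sqrt(-3181500 + 604915) = sqrt(-2576585) = I*sqrt(2576585)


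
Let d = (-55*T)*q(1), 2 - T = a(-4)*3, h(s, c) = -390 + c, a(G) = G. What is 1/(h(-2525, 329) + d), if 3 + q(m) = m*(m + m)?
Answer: 1/709 ≈ 0.0014104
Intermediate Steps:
q(m) = -3 + 2*m² (q(m) = -3 + m*(m + m) = -3 + m*(2*m) = -3 + 2*m²)
T = 14 (T = 2 - (-4)*3 = 2 - 1*(-12) = 2 + 12 = 14)
d = 770 (d = (-55*14)*(-3 + 2*1²) = -770*(-3 + 2*1) = -770*(-3 + 2) = -770*(-1) = 770)
1/(h(-2525, 329) + d) = 1/((-390 + 329) + 770) = 1/(-61 + 770) = 1/709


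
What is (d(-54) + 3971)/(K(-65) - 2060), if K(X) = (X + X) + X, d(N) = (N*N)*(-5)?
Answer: 10609/2255 ≈ 4.7047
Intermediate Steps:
d(N) = -5*N**2 (d(N) = N**2*(-5) = -5*N**2)
K(X) = 3*X (K(X) = 2*X + X = 3*X)
(d(-54) + 3971)/(K(-65) - 2060) = (-5*(-54)**2 + 3971)/(3*(-65) - 2060) = (-5*2916 + 3971)/(-195 - 2060) = (-14580 + 3971)/(-2255) = -10609*(-1/2255) = 10609/2255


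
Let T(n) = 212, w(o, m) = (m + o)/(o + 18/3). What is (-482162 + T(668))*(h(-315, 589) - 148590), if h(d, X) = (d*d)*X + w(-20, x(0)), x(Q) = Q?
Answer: -28095244611750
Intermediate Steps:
w(o, m) = (m + o)/(6 + o) (w(o, m) = (m + o)/(o + 18*(1/3)) = (m + o)/(o + 6) = (m + o)/(6 + o))
h(d, X) = 10/7 + X*d**2 (h(d, X) = (d*d)*X + (0 - 20)/(6 - 20) = d**2*X - 20/(-14) = X*d**2 - 1/14*(-20) = X*d**2 + 10/7 = 10/7 + X*d**2)
(-482162 + T(668))*(h(-315, 589) - 148590) = (-482162 + 212)*((10/7 + 589*(-315)**2) - 148590) = -481950*((10/7 + 589*99225) - 148590) = -481950*((10/7 + 58443525) - 148590) = -481950*(409104685/7 - 148590) = -481950*408064555/7 = -28095244611750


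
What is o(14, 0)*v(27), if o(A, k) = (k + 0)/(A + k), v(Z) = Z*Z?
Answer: 0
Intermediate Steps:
v(Z) = Z**2
o(A, k) = k/(A + k)
o(14, 0)*v(27) = (0/(14 + 0))*27**2 = (0/14)*729 = (0*(1/14))*729 = 0*729 = 0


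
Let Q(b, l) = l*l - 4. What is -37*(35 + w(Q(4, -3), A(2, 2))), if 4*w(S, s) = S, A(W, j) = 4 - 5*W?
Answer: -5365/4 ≈ -1341.3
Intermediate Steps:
Q(b, l) = -4 + l² (Q(b, l) = l² - 4 = -4 + l²)
w(S, s) = S/4
-37*(35 + w(Q(4, -3), A(2, 2))) = -37*(35 + (-4 + (-3)²)/4) = -37*(35 + (-4 + 9)/4) = -37*(35 + (¼)*5) = -37*(35 + 5/4) = -37*145/4 = -5365/4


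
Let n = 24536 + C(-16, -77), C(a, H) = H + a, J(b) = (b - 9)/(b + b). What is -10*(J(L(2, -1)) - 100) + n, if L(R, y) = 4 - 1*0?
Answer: 101797/4 ≈ 25449.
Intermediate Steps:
L(R, y) = 4 (L(R, y) = 4 + 0 = 4)
J(b) = (-9 + b)/(2*b) (J(b) = (-9 + b)/((2*b)) = (-9 + b)*(1/(2*b)) = (-9 + b)/(2*b))
n = 24443 (n = 24536 + (-77 - 16) = 24536 - 93 = 24443)
-10*(J(L(2, -1)) - 100) + n = -10*((½)*(-9 + 4)/4 - 100) + 24443 = -10*((½)*(¼)*(-5) - 100) + 24443 = -10*(-5/8 - 100) + 24443 = -10*(-805/8) + 24443 = 4025/4 + 24443 = 101797/4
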